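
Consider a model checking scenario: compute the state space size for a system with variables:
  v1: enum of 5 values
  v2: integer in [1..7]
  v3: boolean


State space = product of domain sizes of all variables.
Domain sizes:
  v1 (enum of 5 values): 5
  v2 (integer in [1..7]): 7
  v3 (boolean): 2
Product = 5 * 7 * 2 = 70

70


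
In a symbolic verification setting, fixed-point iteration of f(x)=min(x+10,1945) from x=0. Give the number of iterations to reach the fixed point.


Step 1: x=0, cap=1945, increment=10
Step 2: x grows by 10 each step until capped at 1945; fixed point is x=1945
Step 3: iterations = ceil(1945/10) = 195

195


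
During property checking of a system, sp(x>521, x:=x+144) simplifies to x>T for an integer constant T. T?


Formula: sp(P, x:=E) = exists old_x. (x = E[old_x/x]) AND P[old_x/x] (old_x is the value of x before the assignment; eliminate old_x by solving x = E[old_x/x] for old_x)
Step 1: Precondition P: x>521, i.e. old_x > 521
Step 2: Assignment gives x = old_x + 144, so old_x = x - 144
Step 3: Substitute into P: x - 144 > 521
Step 4: Simplify: x > 521+144 = 665

665


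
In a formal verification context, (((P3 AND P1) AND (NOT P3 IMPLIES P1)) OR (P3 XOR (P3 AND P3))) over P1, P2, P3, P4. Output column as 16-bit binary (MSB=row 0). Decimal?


Formula: (((P3 AND P1) AND (NOT P3 IMPLIES P1)) OR (P3 XOR (P3 AND P3))) over P1, P2, P3, P4 (16 rows)
Evaluate each row (bits = P1,P2,P3,P4, MSB first):
  row 0 [0000]: (((0 AND 0) AND (NOT 0 IMPLIES 0)) OR (0 XOR (0 AND 0))) -> 0
  row 1 [0001]: (((0 AND 0) AND (NOT 0 IMPLIES 0)) OR (0 XOR (0 AND 0))) -> 0
  row 2 [0010]: (((1 AND 0) AND (NOT 1 IMPLIES 0)) OR (1 XOR (1 AND 1))) -> 0
  row 3 [0011]: (((1 AND 0) AND (NOT 1 IMPLIES 0)) OR (1 XOR (1 AND 1))) -> 0
  row 4 [0100]: (((0 AND 0) AND (NOT 0 IMPLIES 0)) OR (0 XOR (0 AND 0))) -> 0
  row 5 [0101]: (((0 AND 0) AND (NOT 0 IMPLIES 0)) OR (0 XOR (0 AND 0))) -> 0
  row 6 [0110]: (((1 AND 0) AND (NOT 1 IMPLIES 0)) OR (1 XOR (1 AND 1))) -> 0
  row 7 [0111]: (((1 AND 0) AND (NOT 1 IMPLIES 0)) OR (1 XOR (1 AND 1))) -> 0
  row 8 [1000]: (((0 AND 1) AND (NOT 0 IMPLIES 1)) OR (0 XOR (0 AND 0))) -> 0
  row 9 [1001]: (((0 AND 1) AND (NOT 0 IMPLIES 1)) OR (0 XOR (0 AND 0))) -> 0
  row 10 [1010]: (((1 AND 1) AND (NOT 1 IMPLIES 1)) OR (1 XOR (1 AND 1))) -> 1
  row 11 [1011]: (((1 AND 1) AND (NOT 1 IMPLIES 1)) OR (1 XOR (1 AND 1))) -> 1
  row 12 [1100]: (((0 AND 1) AND (NOT 0 IMPLIES 1)) OR (0 XOR (0 AND 0))) -> 0
  row 13 [1101]: (((0 AND 1) AND (NOT 0 IMPLIES 1)) OR (0 XOR (0 AND 0))) -> 0
  row 14 [1110]: (((1 AND 1) AND (NOT 1 IMPLIES 1)) OR (1 XOR (1 AND 1))) -> 1
  row 15 [1111]: (((1 AND 1) AND (NOT 1 IMPLIES 1)) OR (1 XOR (1 AND 1))) -> 1
Full result column, 4 rows per line (P1,P2 fixed per line; P3,P4 runs 00..11 left to right):
  rows 0-3 [P1,P2=00]: 0000  = hex 0
  rows 4-7 [P1,P2=01]: 0000  = hex 0
  rows 8-11 [P1,P2=10]: 0011  = hex 3
  rows 12-15 [P1,P2=11]: 0011  = hex 3
Output column (row 0 .. row 15) = 0000000000110011
Output column grouped in 4s = 0000 0000 0011 0011 = 0x0033
Convert to decimal digit by digit (value = value*16 + digit):
  0 -> 0
  0*16 + 0 = 0
  0*16 + 3 = 3
  3*16 + 3 = 51
Decimal = 51

51


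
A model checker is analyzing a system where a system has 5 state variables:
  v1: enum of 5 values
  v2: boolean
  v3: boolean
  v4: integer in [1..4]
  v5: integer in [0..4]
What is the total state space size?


State space = product of domain sizes of all variables.
Domain sizes:
  v1 (enum of 5 values): 5
  v2 (boolean): 2
  v3 (boolean): 2
  v4 (integer in [1..4]): 4
  v5 (integer in [0..4]): 5
Product = 5 * 2 * 2 * 4 * 5 = 400

400


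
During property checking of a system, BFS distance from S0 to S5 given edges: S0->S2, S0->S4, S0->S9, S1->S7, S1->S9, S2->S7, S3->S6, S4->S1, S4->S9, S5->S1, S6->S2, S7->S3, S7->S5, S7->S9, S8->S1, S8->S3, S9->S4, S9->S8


BFS layer-by-layer from S0:
  dist 0: {S0}
  dist 1: {S2, S4, S9}
  dist 2: {S1, S7, S8}
  dist 3: {S3, S5}
  -> S5 reached at distance 3
Shortest path length = 3

3


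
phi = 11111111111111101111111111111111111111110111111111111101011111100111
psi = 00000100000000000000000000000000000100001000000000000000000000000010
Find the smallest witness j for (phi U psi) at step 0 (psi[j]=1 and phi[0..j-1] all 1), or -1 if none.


(phi U psi) at 0: need smallest j with psi[j]=1 and phi[i]=1 for all i in [0,j).
Scan from step 0:
  step 0: phi=1, psi=0 -> continue
  step 1: phi=1, psi=0 -> continue
  step 2: phi=1, psi=0 -> continue
  step 3: phi=1, psi=0 -> continue
  step 5: psi=1 and phi held for [0,5) -> witness found
Witness step = 5

5


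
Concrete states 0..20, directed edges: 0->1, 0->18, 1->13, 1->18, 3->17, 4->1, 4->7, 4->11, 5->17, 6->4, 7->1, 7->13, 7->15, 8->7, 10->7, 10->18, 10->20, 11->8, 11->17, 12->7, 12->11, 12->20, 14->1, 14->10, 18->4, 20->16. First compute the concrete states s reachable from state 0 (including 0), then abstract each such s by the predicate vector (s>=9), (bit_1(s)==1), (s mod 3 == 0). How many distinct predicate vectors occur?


BFS from 0:
Concrete reachable: {0, 1, 4, 7, 8, 11, 13, 15, 17, 18}
Abstract via predicates (s>=9), (bit_1(s)==1), (s mod 3 == 0):
  (0,0,0) <- {1, 4, 8}
  (0,0,1) <- {0}
  (0,1,0) <- {7}
  (1,0,0) <- {13, 17}
  (1,1,0) <- {11}
  (1,1,1) <- {15, 18}
Distinct abstract states = 6

6


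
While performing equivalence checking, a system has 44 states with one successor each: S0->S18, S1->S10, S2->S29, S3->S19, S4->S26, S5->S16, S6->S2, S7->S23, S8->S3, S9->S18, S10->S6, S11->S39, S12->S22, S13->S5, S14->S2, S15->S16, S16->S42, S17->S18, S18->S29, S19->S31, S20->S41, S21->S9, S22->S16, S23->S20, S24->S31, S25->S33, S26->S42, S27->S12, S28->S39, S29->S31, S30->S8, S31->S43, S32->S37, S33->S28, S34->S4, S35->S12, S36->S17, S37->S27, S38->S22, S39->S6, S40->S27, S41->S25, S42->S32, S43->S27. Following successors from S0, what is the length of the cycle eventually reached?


Trace from S0 until a state repeats:
  S0 -> S18 -> S29 -> S31 -> S43 -> S27 -> S12 -> S22 -> S16 -> S42 -> S32 -> S37 -> S27
S27 first seen at step 5, revisited at step 12.
Cycle length = 12 - 5 = 7

7


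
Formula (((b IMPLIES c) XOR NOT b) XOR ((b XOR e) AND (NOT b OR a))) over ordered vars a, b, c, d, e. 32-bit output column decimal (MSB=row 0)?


Formula: (((b IMPLIES c) XOR NOT b) XOR ((b XOR e) AND (NOT b OR a))) over a, b, c, d, e (32 rows)
Evaluate each row (bits = a,b,c,d,e, MSB first):
  row 0 [00000]: (((0 IMPLIES 0) XOR NOT 0) XOR ((0 XOR 0) AND (NOT 0 OR 0))) -> 0
  row 1 [00001]: (((0 IMPLIES 0) XOR NOT 0) XOR ((0 XOR 1) AND (NOT 0 OR 0))) -> 1
  row 2 [00010]: (((0 IMPLIES 0) XOR NOT 0) XOR ((0 XOR 0) AND (NOT 0 OR 0))) -> 0
  row 3 [00011]: (((0 IMPLIES 0) XOR NOT 0) XOR ((0 XOR 1) AND (NOT 0 OR 0))) -> 1
  row 4 [00100]: (((0 IMPLIES 1) XOR NOT 0) XOR ((0 XOR 0) AND (NOT 0 OR 0))) -> 0
  row 5 [00101]: (((0 IMPLIES 1) XOR NOT 0) XOR ((0 XOR 1) AND (NOT 0 OR 0))) -> 1
  row 6 [00110]: (((0 IMPLIES 1) XOR NOT 0) XOR ((0 XOR 0) AND (NOT 0 OR 0))) -> 0
  row 7 [00111]: (((0 IMPLIES 1) XOR NOT 0) XOR ((0 XOR 1) AND (NOT 0 OR 0))) -> 1
  row 8 [01000]: (((1 IMPLIES 0) XOR NOT 1) XOR ((1 XOR 0) AND (NOT 1 OR 0))) -> 0
  row 9 [01001]: (((1 IMPLIES 0) XOR NOT 1) XOR ((1 XOR 1) AND (NOT 1 OR 0))) -> 0
  row 10 [01010]: (((1 IMPLIES 0) XOR NOT 1) XOR ((1 XOR 0) AND (NOT 1 OR 0))) -> 0
  row 11 [01011]: (((1 IMPLIES 0) XOR NOT 1) XOR ((1 XOR 1) AND (NOT 1 OR 0))) -> 0
  row 12 [01100]: (((1 IMPLIES 1) XOR NOT 1) XOR ((1 XOR 0) AND (NOT 1 OR 0))) -> 1
  row 13 [01101]: (((1 IMPLIES 1) XOR NOT 1) XOR ((1 XOR 1) AND (NOT 1 OR 0))) -> 1
  row 14 [01110]: (((1 IMPLIES 1) XOR NOT 1) XOR ((1 XOR 0) AND (NOT 1 OR 0))) -> 1
  row 15 [01111]: (((1 IMPLIES 1) XOR NOT 1) XOR ((1 XOR 1) AND (NOT 1 OR 0))) -> 1
  row 16 [10000]: (((0 IMPLIES 0) XOR NOT 0) XOR ((0 XOR 0) AND (NOT 0 OR 1))) -> 0
  row 17 [10001]: (((0 IMPLIES 0) XOR NOT 0) XOR ((0 XOR 1) AND (NOT 0 OR 1))) -> 1
  row 18 [10010]: (((0 IMPLIES 0) XOR NOT 0) XOR ((0 XOR 0) AND (NOT 0 OR 1))) -> 0
  row 19 [10011]: (((0 IMPLIES 0) XOR NOT 0) XOR ((0 XOR 1) AND (NOT 0 OR 1))) -> 1
  row 20 [10100]: (((0 IMPLIES 1) XOR NOT 0) XOR ((0 XOR 0) AND (NOT 0 OR 1))) -> 0
  row 21 [10101]: (((0 IMPLIES 1) XOR NOT 0) XOR ((0 XOR 1) AND (NOT 0 OR 1))) -> 1
  row 22 [10110]: (((0 IMPLIES 1) XOR NOT 0) XOR ((0 XOR 0) AND (NOT 0 OR 1))) -> 0
  row 23 [10111]: (((0 IMPLIES 1) XOR NOT 0) XOR ((0 XOR 1) AND (NOT 0 OR 1))) -> 1
  row 24 [11000]: (((1 IMPLIES 0) XOR NOT 1) XOR ((1 XOR 0) AND (NOT 1 OR 1))) -> 1
  row 25 [11001]: (((1 IMPLIES 0) XOR NOT 1) XOR ((1 XOR 1) AND (NOT 1 OR 1))) -> 0
  row 26 [11010]: (((1 IMPLIES 0) XOR NOT 1) XOR ((1 XOR 0) AND (NOT 1 OR 1))) -> 1
  row 27 [11011]: (((1 IMPLIES 0) XOR NOT 1) XOR ((1 XOR 1) AND (NOT 1 OR 1))) -> 0
  row 28 [11100]: (((1 IMPLIES 1) XOR NOT 1) XOR ((1 XOR 0) AND (NOT 1 OR 1))) -> 0
  row 29 [11101]: (((1 IMPLIES 1) XOR NOT 1) XOR ((1 XOR 1) AND (NOT 1 OR 1))) -> 1
  row 30 [11110]: (((1 IMPLIES 1) XOR NOT 1) XOR ((1 XOR 0) AND (NOT 1 OR 1))) -> 0
  row 31 [11111]: (((1 IMPLIES 1) XOR NOT 1) XOR ((1 XOR 1) AND (NOT 1 OR 1))) -> 1
Full result column, 4 rows per line (a,b,c fixed per line; d,e runs 00..11 left to right):
  rows 0-3 [a,b,c=000]: 0101  = hex 5
  rows 4-7 [a,b,c=001]: 0101  = hex 5
  rows 8-11 [a,b,c=010]: 0000  = hex 0
  rows 12-15 [a,b,c=011]: 1111  = hex F
  rows 16-19 [a,b,c=100]: 0101  = hex 5
  rows 20-23 [a,b,c=101]: 0101  = hex 5
  rows 24-27 [a,b,c=110]: 1010  = hex A
  rows 28-31 [a,b,c=111]: 0101  = hex 5
Output column (row 0 .. row 31) = 01010101000011110101010110100101
Output column grouped in 4s = 0101 0101 0000 1111 0101 0101 1010 0101 = 0x550F55A5
Convert to decimal digit by digit (value = value*16 + digit):
  5 -> 5
  5*16 + 5 = 85
  85*16 + 0 = 1360
  1360*16 + 15 (F) = 21775
  21775*16 + 5 = 348405
  348405*16 + 5 = 5574485
  5574485*16 + 10 (A) = 89191770
  89191770*16 + 5 = 1427068325
Decimal = 1427068325

1427068325


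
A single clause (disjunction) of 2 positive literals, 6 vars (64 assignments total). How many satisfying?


Step 1: Total=2^6=64
Step 2: Unsat when all 2 false: 2^4=16
Step 3: Sat=64-16=48

48


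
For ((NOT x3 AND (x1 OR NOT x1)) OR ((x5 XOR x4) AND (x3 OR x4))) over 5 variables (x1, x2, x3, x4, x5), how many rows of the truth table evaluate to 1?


Formula: ((NOT x3 AND (x1 OR NOT x1)) OR ((x5 XOR x4) AND (x3 OR x4))) over 5 vars (32 rows)
Evaluate each row (x1, x2, x3, x4, x5 as bits, MSB first):
  row 0 [00000]: ((NOT 0 AND (0 OR NOT 0)) OR ((0 XOR 0) AND (0 OR 0))) -> 1
  row 1 [00001]: ((NOT 0 AND (0 OR NOT 0)) OR ((1 XOR 0) AND (0 OR 0))) -> 1
  row 2 [00010]: ((NOT 0 AND (0 OR NOT 0)) OR ((0 XOR 1) AND (0 OR 1))) -> 1
  row 3 [00011]: ((NOT 0 AND (0 OR NOT 0)) OR ((1 XOR 1) AND (0 OR 1))) -> 1
  row 4 [00100]: ((NOT 1 AND (0 OR NOT 0)) OR ((0 XOR 0) AND (1 OR 0))) -> 0
  row 5 [00101]: ((NOT 1 AND (0 OR NOT 0)) OR ((1 XOR 0) AND (1 OR 0))) -> 1
  row 6 [00110]: ((NOT 1 AND (0 OR NOT 0)) OR ((0 XOR 1) AND (1 OR 1))) -> 1
  row 7 [00111]: ((NOT 1 AND (0 OR NOT 0)) OR ((1 XOR 1) AND (1 OR 1))) -> 0
  row 8 [01000]: ((NOT 0 AND (0 OR NOT 0)) OR ((0 XOR 0) AND (0 OR 0))) -> 1
  row 9 [01001]: ((NOT 0 AND (0 OR NOT 0)) OR ((1 XOR 0) AND (0 OR 0))) -> 1
  row 10 [01010]: ((NOT 0 AND (0 OR NOT 0)) OR ((0 XOR 1) AND (0 OR 1))) -> 1
  row 11 [01011]: ((NOT 0 AND (0 OR NOT 0)) OR ((1 XOR 1) AND (0 OR 1))) -> 1
  row 12 [01100]: ((NOT 1 AND (0 OR NOT 0)) OR ((0 XOR 0) AND (1 OR 0))) -> 0
  row 13 [01101]: ((NOT 1 AND (0 OR NOT 0)) OR ((1 XOR 0) AND (1 OR 0))) -> 1
  row 14 [01110]: ((NOT 1 AND (0 OR NOT 0)) OR ((0 XOR 1) AND (1 OR 1))) -> 1
  row 15 [01111]: ((NOT 1 AND (0 OR NOT 0)) OR ((1 XOR 1) AND (1 OR 1))) -> 0
  row 16 [10000]: ((NOT 0 AND (1 OR NOT 1)) OR ((0 XOR 0) AND (0 OR 0))) -> 1
  row 17 [10001]: ((NOT 0 AND (1 OR NOT 1)) OR ((1 XOR 0) AND (0 OR 0))) -> 1
  row 18 [10010]: ((NOT 0 AND (1 OR NOT 1)) OR ((0 XOR 1) AND (0 OR 1))) -> 1
  row 19 [10011]: ((NOT 0 AND (1 OR NOT 1)) OR ((1 XOR 1) AND (0 OR 1))) -> 1
  row 20 [10100]: ((NOT 1 AND (1 OR NOT 1)) OR ((0 XOR 0) AND (1 OR 0))) -> 0
  row 21 [10101]: ((NOT 1 AND (1 OR NOT 1)) OR ((1 XOR 0) AND (1 OR 0))) -> 1
  row 22 [10110]: ((NOT 1 AND (1 OR NOT 1)) OR ((0 XOR 1) AND (1 OR 1))) -> 1
  row 23 [10111]: ((NOT 1 AND (1 OR NOT 1)) OR ((1 XOR 1) AND (1 OR 1))) -> 0
  row 24 [11000]: ((NOT 0 AND (1 OR NOT 1)) OR ((0 XOR 0) AND (0 OR 0))) -> 1
  row 25 [11001]: ((NOT 0 AND (1 OR NOT 1)) OR ((1 XOR 0) AND (0 OR 0))) -> 1
  row 26 [11010]: ((NOT 0 AND (1 OR NOT 1)) OR ((0 XOR 1) AND (0 OR 1))) -> 1
  row 27 [11011]: ((NOT 0 AND (1 OR NOT 1)) OR ((1 XOR 1) AND (0 OR 1))) -> 1
  row 28 [11100]: ((NOT 1 AND (1 OR NOT 1)) OR ((0 XOR 0) AND (1 OR 0))) -> 0
  row 29 [11101]: ((NOT 1 AND (1 OR NOT 1)) OR ((1 XOR 0) AND (1 OR 0))) -> 1
  row 30 [11110]: ((NOT 1 AND (1 OR NOT 1)) OR ((0 XOR 1) AND (1 OR 1))) -> 1
  row 31 [11111]: ((NOT 1 AND (1 OR NOT 1)) OR ((1 XOR 1) AND (1 OR 1))) -> 0
Full result column, 8 rows per line (x1,x2 fixed per line; x3,x4,x5 runs 000..111 left to right):
  rows 0-7 [x1,x2=00]: 11110110  (ones: 6)
  rows 8-15 [x1,x2=01]: 11110110  (ones: 6)
  rows 16-23 [x1,x2=10]: 11110110  (ones: 6)
  rows 24-31 [x1,x2=11]: 11110110  (ones: 6)
Count of 1-rows = 6+6+6+6 = 24

24


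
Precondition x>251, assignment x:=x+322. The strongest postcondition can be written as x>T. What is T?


Formula: sp(P, x:=E) = exists old_x. (x = E[old_x/x]) AND P[old_x/x] (old_x is the value of x before the assignment; eliminate old_x by solving x = E[old_x/x] for old_x)
Step 1: Precondition P: x>251, i.e. old_x > 251
Step 2: Assignment gives x = old_x + 322, so old_x = x - 322
Step 3: Substitute into P: x - 322 > 251
Step 4: Simplify: x > 251+322 = 573

573


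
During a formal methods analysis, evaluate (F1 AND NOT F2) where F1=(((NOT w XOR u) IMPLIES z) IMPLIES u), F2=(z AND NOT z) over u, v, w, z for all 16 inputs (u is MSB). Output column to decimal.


F1 = (((NOT w XOR u) IMPLIES z) IMPLIES u)
F2 = (z AND NOT z)
Counterexample to F1=>F2 is where F1=1 and F2=0.
Evaluate each row (bits = u,v,w,z, MSB first):
  row 0 [0000]: F1=1 F2=0 -> F1&~F2 -> 1
  row 1 [0001]: F1=0 F2=0 -> F1&~F2 -> 0
  row 2 [0010]: F1=0 F2=0 -> F1&~F2 -> 0
  row 3 [0011]: F1=0 F2=0 -> F1&~F2 -> 0
  row 4 [0100]: F1=1 F2=0 -> F1&~F2 -> 1
  row 5 [0101]: F1=0 F2=0 -> F1&~F2 -> 0
  row 6 [0110]: F1=0 F2=0 -> F1&~F2 -> 0
  row 7 [0111]: F1=0 F2=0 -> F1&~F2 -> 0
  row 8 [1000]: F1=1 F2=0 -> F1&~F2 -> 1
  row 9 [1001]: F1=1 F2=0 -> F1&~F2 -> 1
  row 10 [1010]: F1=1 F2=0 -> F1&~F2 -> 1
  row 11 [1011]: F1=1 F2=0 -> F1&~F2 -> 1
  row 12 [1100]: F1=1 F2=0 -> F1&~F2 -> 1
  row 13 [1101]: F1=1 F2=0 -> F1&~F2 -> 1
  row 14 [1110]: F1=1 F2=0 -> F1&~F2 -> 1
  row 15 [1111]: F1=1 F2=0 -> F1&~F2 -> 1
Full result column, 4 rows per line (u,v fixed per line; w,z runs 00..11 left to right):
  rows 0-3 [u,v=00]: 1000  = hex 8
  rows 4-7 [u,v=01]: 1000  = hex 8
  rows 8-11 [u,v=10]: 1111  = hex F
  rows 12-15 [u,v=11]: 1111  = hex F
Counterexample vector (row 0 .. row 15) = 1000100011111111
Output column grouped in 4s = 1000 1000 1111 1111 = 0x88FF
Convert to decimal digit by digit (value = value*16 + digit):
  8 -> 8
  8*16 + 8 = 136
  136*16 + 15 (F) = 2191
  2191*16 + 15 (F) = 35071
Decimal = 35071

35071


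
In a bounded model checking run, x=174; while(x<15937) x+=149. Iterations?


Step 1: x goes from 174 toward 15937 by 149; the body runs while x<15937, so iterations = ceil((bound-start)/step)
Step 2: Distance=15763
Step 3: ceil(15763/149)=106

106


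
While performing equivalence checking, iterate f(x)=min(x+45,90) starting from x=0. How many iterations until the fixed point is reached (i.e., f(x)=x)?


Step 1: x=0, cap=90, increment=45
Step 2: x grows by 45 each step until capped at 90; fixed point is x=90
Step 3: iterations = ceil(90/45) = 2

2


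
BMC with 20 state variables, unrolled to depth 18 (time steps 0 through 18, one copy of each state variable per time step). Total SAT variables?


BMC unrolls to depth k, creating one copy of each state var for steps 0..k.
Step count = 18 + 1 = 19 (steps 0 through 18)
Vars per step = 20
Total = 20 * 19 = 380

380


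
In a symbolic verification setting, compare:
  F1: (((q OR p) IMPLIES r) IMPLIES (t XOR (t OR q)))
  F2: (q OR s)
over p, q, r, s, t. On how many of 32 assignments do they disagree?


F1 = (((q OR p) IMPLIES r) IMPLIES (t XOR (t OR q)))
F2 = (q OR s)
Evaluate both on each of 32 rows (bits = p,q,r,s,t):
  row 0 [00000]: F1=0 F2=0 -> 0
  row 1 [00001]: F1=0 F2=0 -> 0
  row 2 [00010]: F1=0 F2=1 (differ) -> 1
  row 3 [00011]: F1=0 F2=1 (differ) -> 1
  row 4 [00100]: F1=0 F2=0 -> 0
  row 5 [00101]: F1=0 F2=0 -> 0
  row 6 [00110]: F1=0 F2=1 (differ) -> 1
  row 7 [00111]: F1=0 F2=1 (differ) -> 1
  row 8 [01000]: F1=1 F2=1 -> 0
  row 9 [01001]: F1=1 F2=1 -> 0
  row 10 [01010]: F1=1 F2=1 -> 0
  row 11 [01011]: F1=1 F2=1 -> 0
  row 12 [01100]: F1=1 F2=1 -> 0
  row 13 [01101]: F1=0 F2=1 (differ) -> 1
  row 14 [01110]: F1=1 F2=1 -> 0
  row 15 [01111]: F1=0 F2=1 (differ) -> 1
  row 16 [10000]: F1=1 F2=0 (differ) -> 1
  row 17 [10001]: F1=1 F2=0 (differ) -> 1
  row 18 [10010]: F1=1 F2=1 -> 0
  row 19 [10011]: F1=1 F2=1 -> 0
  row 20 [10100]: F1=0 F2=0 -> 0
  row 21 [10101]: F1=0 F2=0 -> 0
  row 22 [10110]: F1=0 F2=1 (differ) -> 1
  row 23 [10111]: F1=0 F2=1 (differ) -> 1
  row 24 [11000]: F1=1 F2=1 -> 0
  row 25 [11001]: F1=1 F2=1 -> 0
  row 26 [11010]: F1=1 F2=1 -> 0
  row 27 [11011]: F1=1 F2=1 -> 0
  row 28 [11100]: F1=1 F2=1 -> 0
  row 29 [11101]: F1=0 F2=1 (differ) -> 1
  row 30 [11110]: F1=1 F2=1 -> 0
  row 31 [11111]: F1=0 F2=1 (differ) -> 1
Full result column, 8 rows per line (p,q fixed per line; r,s,t runs 000..111 left to right):
  rows 0-7 [p,q=00]: 00110011  (ones: 4)
  rows 8-15 [p,q=01]: 00000101  (ones: 2)
  rows 16-23 [p,q=10]: 11000011  (ones: 4)
  rows 24-31 [p,q=11]: 00000101  (ones: 2)
Disagreements = 4+2+4+2 = 12

12


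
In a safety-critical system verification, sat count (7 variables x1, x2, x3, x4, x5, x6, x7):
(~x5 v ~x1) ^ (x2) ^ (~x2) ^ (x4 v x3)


CNF with 4 clauses over 7 vars (128 assignments).
An assignment satisfies CNF iff every clause has >=1 true literal.
Check each row (bits = x1,x2,x3,x4,x5,x6,x7; clause T/F shown):
  row 0 [0000000]: clauses=TFTF -> 0
  row 1 [0000001]: clauses=TFTF -> 0
  row 2 [0000010]: clauses=TFTF -> 0
  row 3 [0000011]: clauses=TFTF -> 0
  row 4 [0000100]: clauses=TFTF -> 0
  (every remaining row is evaluated the same way; all 128 results are listed next)
Full result column, 8 rows per line (x1,x2,x3,x4 fixed per line; x5,x6,x7 runs 000..111 left to right):
  rows 0-7 [x1,x2,x3,x4=0000]: 00000000  (ones: 0)
  rows 8-15 [x1,x2,x3,x4=0001]: 00000000  (ones: 0)
  rows 16-23 [x1,x2,x3,x4=0010]: 00000000  (ones: 0)
  rows 24-31 [x1,x2,x3,x4=0011]: 00000000  (ones: 0)
  rows 32-39 [x1,x2,x3,x4=0100]: 00000000  (ones: 0)
  rows 40-47 [x1,x2,x3,x4=0101]: 00000000  (ones: 0)
  rows 48-55 [x1,x2,x3,x4=0110]: 00000000  (ones: 0)
  rows 56-63 [x1,x2,x3,x4=0111]: 00000000  (ones: 0)
  rows 64-71 [x1,x2,x3,x4=1000]: 00000000  (ones: 0)
  rows 72-79 [x1,x2,x3,x4=1001]: 00000000  (ones: 0)
  rows 80-87 [x1,x2,x3,x4=1010]: 00000000  (ones: 0)
  rows 88-95 [x1,x2,x3,x4=1011]: 00000000  (ones: 0)
  rows 96-103 [x1,x2,x3,x4=1100]: 00000000  (ones: 0)
  rows 104-111 [x1,x2,x3,x4=1101]: 00000000  (ones: 0)
  rows 112-119 [x1,x2,x3,x4=1110]: 00000000  (ones: 0)
  rows 120-127 [x1,x2,x3,x4=1111]: 00000000  (ones: 0)
Satisfying assignments = 0+0+0+0+0+0+0+0+0+0+0+0+0+0+0+0 = 0

0


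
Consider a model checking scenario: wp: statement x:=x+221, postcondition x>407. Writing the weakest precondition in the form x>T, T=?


Formula: wp(x:=E, P) = P[E/x] (substitute E for x in postcondition)
Step 1: Postcondition: x>407
Step 2: Substitute x+221 for x: x+221>407
Step 3: Solve for x: x > 407-221 = 186

186


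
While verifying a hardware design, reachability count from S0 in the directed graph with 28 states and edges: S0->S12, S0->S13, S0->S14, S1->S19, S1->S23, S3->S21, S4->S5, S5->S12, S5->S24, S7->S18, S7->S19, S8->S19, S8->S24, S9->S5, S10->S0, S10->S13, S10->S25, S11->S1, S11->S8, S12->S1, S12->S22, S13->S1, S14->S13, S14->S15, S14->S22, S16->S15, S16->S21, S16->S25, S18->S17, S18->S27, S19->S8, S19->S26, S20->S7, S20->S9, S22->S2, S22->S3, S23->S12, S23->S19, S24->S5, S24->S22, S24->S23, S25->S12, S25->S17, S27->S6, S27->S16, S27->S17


BFS from S0:
  layer 0: {S0}
  layer 1: {S12, S13, S14}
  layer 2: {S1, S15, S22}
  layer 3: {S2, S3, S19, S23}
  layer 4: {S8, S21, S26}
  layer 5: {S24}
  layer 6: {S5}
Reachable set: {S0, S1, S2, S3, S5, S8, S12, S13, S14, S15, S19, S21, S22, S23, S24, S26}
Count = 16

16


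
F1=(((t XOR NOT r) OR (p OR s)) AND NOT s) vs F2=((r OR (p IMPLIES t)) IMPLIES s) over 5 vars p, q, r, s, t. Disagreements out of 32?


F1 = (((t XOR NOT r) OR (p OR s)) AND NOT s)
F2 = ((r OR (p IMPLIES t)) IMPLIES s)
Evaluate both on each of 32 rows (bits = p,q,r,s,t):
  row 0 [00000]: F1=1 F2=0 (differ) -> 1
  row 1 [00001]: F1=0 F2=0 -> 0
  row 2 [00010]: F1=0 F2=1 (differ) -> 1
  row 3 [00011]: F1=0 F2=1 (differ) -> 1
  row 4 [00100]: F1=0 F2=0 -> 0
  row 5 [00101]: F1=1 F2=0 (differ) -> 1
  row 6 [00110]: F1=0 F2=1 (differ) -> 1
  row 7 [00111]: F1=0 F2=1 (differ) -> 1
  row 8 [01000]: F1=1 F2=0 (differ) -> 1
  row 9 [01001]: F1=0 F2=0 -> 0
  row 10 [01010]: F1=0 F2=1 (differ) -> 1
  row 11 [01011]: F1=0 F2=1 (differ) -> 1
  row 12 [01100]: F1=0 F2=0 -> 0
  row 13 [01101]: F1=1 F2=0 (differ) -> 1
  row 14 [01110]: F1=0 F2=1 (differ) -> 1
  row 15 [01111]: F1=0 F2=1 (differ) -> 1
  row 16 [10000]: F1=1 F2=1 -> 0
  row 17 [10001]: F1=1 F2=0 (differ) -> 1
  row 18 [10010]: F1=0 F2=1 (differ) -> 1
  row 19 [10011]: F1=0 F2=1 (differ) -> 1
  row 20 [10100]: F1=1 F2=0 (differ) -> 1
  row 21 [10101]: F1=1 F2=0 (differ) -> 1
  row 22 [10110]: F1=0 F2=1 (differ) -> 1
  row 23 [10111]: F1=0 F2=1 (differ) -> 1
  row 24 [11000]: F1=1 F2=1 -> 0
  row 25 [11001]: F1=1 F2=0 (differ) -> 1
  row 26 [11010]: F1=0 F2=1 (differ) -> 1
  row 27 [11011]: F1=0 F2=1 (differ) -> 1
  row 28 [11100]: F1=1 F2=0 (differ) -> 1
  row 29 [11101]: F1=1 F2=0 (differ) -> 1
  row 30 [11110]: F1=0 F2=1 (differ) -> 1
  row 31 [11111]: F1=0 F2=1 (differ) -> 1
Full result column, 8 rows per line (p,q fixed per line; r,s,t runs 000..111 left to right):
  rows 0-7 [p,q=00]: 10110111  (ones: 6)
  rows 8-15 [p,q=01]: 10110111  (ones: 6)
  rows 16-23 [p,q=10]: 01111111  (ones: 7)
  rows 24-31 [p,q=11]: 01111111  (ones: 7)
Disagreements = 6+6+7+7 = 26

26


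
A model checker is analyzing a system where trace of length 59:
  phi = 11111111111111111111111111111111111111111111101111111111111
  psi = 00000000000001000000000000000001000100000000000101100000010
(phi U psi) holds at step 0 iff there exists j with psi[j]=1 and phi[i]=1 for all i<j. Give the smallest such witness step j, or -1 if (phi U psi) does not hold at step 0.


(phi U psi) at 0: need smallest j with psi[j]=1 and phi[i]=1 for all i in [0,j).
Scan from step 0:
  step 0: phi=1, psi=0 -> continue
  step 1: phi=1, psi=0 -> continue
  step 2: phi=1, psi=0 -> continue
  step 3: phi=1, psi=0 -> continue
  step 13: psi=1 and phi held for [0,13) -> witness found
Witness step = 13

13


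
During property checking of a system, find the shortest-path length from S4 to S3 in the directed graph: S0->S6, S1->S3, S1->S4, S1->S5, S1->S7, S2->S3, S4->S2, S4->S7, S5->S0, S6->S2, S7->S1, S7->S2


BFS layer-by-layer from S4:
  dist 0: {S4}
  dist 1: {S2, S7}
  dist 2: {S1, S3}
  -> S3 reached at distance 2
Shortest path length = 2

2


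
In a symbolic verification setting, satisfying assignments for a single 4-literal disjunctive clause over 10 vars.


Step 1: Total=2^10=1024
Step 2: Unsat when all 4 false: 2^6=64
Step 3: Sat=1024-64=960

960


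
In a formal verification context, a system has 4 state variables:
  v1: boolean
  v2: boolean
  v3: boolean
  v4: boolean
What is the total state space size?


State space = product of domain sizes of all variables.
Domain sizes:
  v1 (boolean): 2
  v2 (boolean): 2
  v3 (boolean): 2
  v4 (boolean): 2
Product = 2 * 2 * 2 * 2 = 16

16


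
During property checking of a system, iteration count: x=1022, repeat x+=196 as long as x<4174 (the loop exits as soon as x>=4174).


Step 1: x goes from 1022 toward 4174 by 196; the body runs while x<4174, so iterations = ceil((bound-start)/step)
Step 2: Distance=3152
Step 3: ceil(3152/196)=17

17


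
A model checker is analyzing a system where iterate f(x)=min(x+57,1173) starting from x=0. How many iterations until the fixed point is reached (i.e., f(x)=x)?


Step 1: x=0, cap=1173, increment=57
Step 2: x grows by 57 each step until capped at 1173; fixed point is x=1173
Step 3: iterations = ceil(1173/57) = 21

21


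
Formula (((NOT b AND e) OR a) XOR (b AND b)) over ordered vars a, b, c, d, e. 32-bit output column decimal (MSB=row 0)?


Formula: (((NOT b AND e) OR a) XOR (b AND b)) over a, b, c, d, e (32 rows)
Evaluate each row (bits = a,b,c,d,e, MSB first):
  row 0 [00000]: (((NOT 0 AND 0) OR 0) XOR (0 AND 0)) -> 0
  row 1 [00001]: (((NOT 0 AND 1) OR 0) XOR (0 AND 0)) -> 1
  row 2 [00010]: (((NOT 0 AND 0) OR 0) XOR (0 AND 0)) -> 0
  row 3 [00011]: (((NOT 0 AND 1) OR 0) XOR (0 AND 0)) -> 1
  row 4 [00100]: (((NOT 0 AND 0) OR 0) XOR (0 AND 0)) -> 0
  row 5 [00101]: (((NOT 0 AND 1) OR 0) XOR (0 AND 0)) -> 1
  row 6 [00110]: (((NOT 0 AND 0) OR 0) XOR (0 AND 0)) -> 0
  row 7 [00111]: (((NOT 0 AND 1) OR 0) XOR (0 AND 0)) -> 1
  row 8 [01000]: (((NOT 1 AND 0) OR 0) XOR (1 AND 1)) -> 1
  row 9 [01001]: (((NOT 1 AND 1) OR 0) XOR (1 AND 1)) -> 1
  row 10 [01010]: (((NOT 1 AND 0) OR 0) XOR (1 AND 1)) -> 1
  row 11 [01011]: (((NOT 1 AND 1) OR 0) XOR (1 AND 1)) -> 1
  row 12 [01100]: (((NOT 1 AND 0) OR 0) XOR (1 AND 1)) -> 1
  row 13 [01101]: (((NOT 1 AND 1) OR 0) XOR (1 AND 1)) -> 1
  row 14 [01110]: (((NOT 1 AND 0) OR 0) XOR (1 AND 1)) -> 1
  row 15 [01111]: (((NOT 1 AND 1) OR 0) XOR (1 AND 1)) -> 1
  row 16 [10000]: (((NOT 0 AND 0) OR 1) XOR (0 AND 0)) -> 1
  row 17 [10001]: (((NOT 0 AND 1) OR 1) XOR (0 AND 0)) -> 1
  row 18 [10010]: (((NOT 0 AND 0) OR 1) XOR (0 AND 0)) -> 1
  row 19 [10011]: (((NOT 0 AND 1) OR 1) XOR (0 AND 0)) -> 1
  row 20 [10100]: (((NOT 0 AND 0) OR 1) XOR (0 AND 0)) -> 1
  row 21 [10101]: (((NOT 0 AND 1) OR 1) XOR (0 AND 0)) -> 1
  row 22 [10110]: (((NOT 0 AND 0) OR 1) XOR (0 AND 0)) -> 1
  row 23 [10111]: (((NOT 0 AND 1) OR 1) XOR (0 AND 0)) -> 1
  row 24 [11000]: (((NOT 1 AND 0) OR 1) XOR (1 AND 1)) -> 0
  row 25 [11001]: (((NOT 1 AND 1) OR 1) XOR (1 AND 1)) -> 0
  row 26 [11010]: (((NOT 1 AND 0) OR 1) XOR (1 AND 1)) -> 0
  row 27 [11011]: (((NOT 1 AND 1) OR 1) XOR (1 AND 1)) -> 0
  row 28 [11100]: (((NOT 1 AND 0) OR 1) XOR (1 AND 1)) -> 0
  row 29 [11101]: (((NOT 1 AND 1) OR 1) XOR (1 AND 1)) -> 0
  row 30 [11110]: (((NOT 1 AND 0) OR 1) XOR (1 AND 1)) -> 0
  row 31 [11111]: (((NOT 1 AND 1) OR 1) XOR (1 AND 1)) -> 0
Full result column, 4 rows per line (a,b,c fixed per line; d,e runs 00..11 left to right):
  rows 0-3 [a,b,c=000]: 0101  = hex 5
  rows 4-7 [a,b,c=001]: 0101  = hex 5
  rows 8-11 [a,b,c=010]: 1111  = hex F
  rows 12-15 [a,b,c=011]: 1111  = hex F
  rows 16-19 [a,b,c=100]: 1111  = hex F
  rows 20-23 [a,b,c=101]: 1111  = hex F
  rows 24-27 [a,b,c=110]: 0000  = hex 0
  rows 28-31 [a,b,c=111]: 0000  = hex 0
Output column (row 0 .. row 31) = 01010101111111111111111100000000
Output column grouped in 4s = 0101 0101 1111 1111 1111 1111 0000 0000 = 0x55FFFF00
Convert to decimal digit by digit (value = value*16 + digit):
  5 -> 5
  5*16 + 5 = 85
  85*16 + 15 (F) = 1375
  1375*16 + 15 (F) = 22015
  22015*16 + 15 (F) = 352255
  352255*16 + 15 (F) = 5636095
  5636095*16 + 0 = 90177520
  90177520*16 + 0 = 1442840320
Decimal = 1442840320

1442840320


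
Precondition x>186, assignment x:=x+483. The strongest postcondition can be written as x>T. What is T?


Formula: sp(P, x:=E) = exists old_x. (x = E[old_x/x]) AND P[old_x/x] (old_x is the value of x before the assignment; eliminate old_x by solving x = E[old_x/x] for old_x)
Step 1: Precondition P: x>186, i.e. old_x > 186
Step 2: Assignment gives x = old_x + 483, so old_x = x - 483
Step 3: Substitute into P: x - 483 > 186
Step 4: Simplify: x > 186+483 = 669

669


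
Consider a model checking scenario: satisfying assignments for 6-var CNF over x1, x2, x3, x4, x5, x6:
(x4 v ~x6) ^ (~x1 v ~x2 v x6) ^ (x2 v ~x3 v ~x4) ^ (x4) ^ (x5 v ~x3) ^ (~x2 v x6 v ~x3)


CNF with 6 clauses over 6 vars (64 assignments).
An assignment satisfies CNF iff every clause has >=1 true literal.
Check each row (bits = x1,x2,x3,x4,x5,x6; clause T/F shown):
  row 0 [000000]: clauses=TTTFTT -> 0
  row 1 [000001]: clauses=FTTFTT -> 0
  row 2 [000010]: clauses=TTTFTT -> 0
  row 3 [000011]: clauses=FTTFTT -> 0
  row 4 [000100]: clauses=TTTTTT -> 1
  (every remaining row is evaluated the same way; all 64 results are listed next)
Full result column, 8 rows per line (x1,x2,x3 fixed per line; x4,x5,x6 runs 000..111 left to right):
  rows 0-7 [x1,x2,x3=000]: 00001111  (ones: 4)
  rows 8-15 [x1,x2,x3=001]: 00000000  (ones: 0)
  rows 16-23 [x1,x2,x3=010]: 00001111  (ones: 4)
  rows 24-31 [x1,x2,x3=011]: 00000001  (ones: 1)
  rows 32-39 [x1,x2,x3=100]: 00001111  (ones: 4)
  rows 40-47 [x1,x2,x3=101]: 00000000  (ones: 0)
  rows 48-55 [x1,x2,x3=110]: 00000101  (ones: 2)
  rows 56-63 [x1,x2,x3=111]: 00000001  (ones: 1)
Satisfying assignments = 4+0+4+1+4+0+2+1 = 16

16


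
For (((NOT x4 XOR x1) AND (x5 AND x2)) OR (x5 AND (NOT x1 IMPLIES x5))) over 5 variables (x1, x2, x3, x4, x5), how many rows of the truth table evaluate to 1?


Formula: (((NOT x4 XOR x1) AND (x5 AND x2)) OR (x5 AND (NOT x1 IMPLIES x5))) over 5 vars (32 rows)
Evaluate each row (x1, x2, x3, x4, x5 as bits, MSB first):
  row 0 [00000]: (((NOT 0 XOR 0) AND (0 AND 0)) OR (0 AND (NOT 0 IMPLIES 0))) -> 0
  row 1 [00001]: (((NOT 0 XOR 0) AND (1 AND 0)) OR (1 AND (NOT 0 IMPLIES 1))) -> 1
  row 2 [00010]: (((NOT 1 XOR 0) AND (0 AND 0)) OR (0 AND (NOT 0 IMPLIES 0))) -> 0
  row 3 [00011]: (((NOT 1 XOR 0) AND (1 AND 0)) OR (1 AND (NOT 0 IMPLIES 1))) -> 1
  row 4 [00100]: (((NOT 0 XOR 0) AND (0 AND 0)) OR (0 AND (NOT 0 IMPLIES 0))) -> 0
  row 5 [00101]: (((NOT 0 XOR 0) AND (1 AND 0)) OR (1 AND (NOT 0 IMPLIES 1))) -> 1
  row 6 [00110]: (((NOT 1 XOR 0) AND (0 AND 0)) OR (0 AND (NOT 0 IMPLIES 0))) -> 0
  row 7 [00111]: (((NOT 1 XOR 0) AND (1 AND 0)) OR (1 AND (NOT 0 IMPLIES 1))) -> 1
  row 8 [01000]: (((NOT 0 XOR 0) AND (0 AND 1)) OR (0 AND (NOT 0 IMPLIES 0))) -> 0
  row 9 [01001]: (((NOT 0 XOR 0) AND (1 AND 1)) OR (1 AND (NOT 0 IMPLIES 1))) -> 1
  row 10 [01010]: (((NOT 1 XOR 0) AND (0 AND 1)) OR (0 AND (NOT 0 IMPLIES 0))) -> 0
  row 11 [01011]: (((NOT 1 XOR 0) AND (1 AND 1)) OR (1 AND (NOT 0 IMPLIES 1))) -> 1
  row 12 [01100]: (((NOT 0 XOR 0) AND (0 AND 1)) OR (0 AND (NOT 0 IMPLIES 0))) -> 0
  row 13 [01101]: (((NOT 0 XOR 0) AND (1 AND 1)) OR (1 AND (NOT 0 IMPLIES 1))) -> 1
  row 14 [01110]: (((NOT 1 XOR 0) AND (0 AND 1)) OR (0 AND (NOT 0 IMPLIES 0))) -> 0
  row 15 [01111]: (((NOT 1 XOR 0) AND (1 AND 1)) OR (1 AND (NOT 0 IMPLIES 1))) -> 1
  row 16 [10000]: (((NOT 0 XOR 1) AND (0 AND 0)) OR (0 AND (NOT 1 IMPLIES 0))) -> 0
  row 17 [10001]: (((NOT 0 XOR 1) AND (1 AND 0)) OR (1 AND (NOT 1 IMPLIES 1))) -> 1
  row 18 [10010]: (((NOT 1 XOR 1) AND (0 AND 0)) OR (0 AND (NOT 1 IMPLIES 0))) -> 0
  row 19 [10011]: (((NOT 1 XOR 1) AND (1 AND 0)) OR (1 AND (NOT 1 IMPLIES 1))) -> 1
  row 20 [10100]: (((NOT 0 XOR 1) AND (0 AND 0)) OR (0 AND (NOT 1 IMPLIES 0))) -> 0
  row 21 [10101]: (((NOT 0 XOR 1) AND (1 AND 0)) OR (1 AND (NOT 1 IMPLIES 1))) -> 1
  row 22 [10110]: (((NOT 1 XOR 1) AND (0 AND 0)) OR (0 AND (NOT 1 IMPLIES 0))) -> 0
  row 23 [10111]: (((NOT 1 XOR 1) AND (1 AND 0)) OR (1 AND (NOT 1 IMPLIES 1))) -> 1
  row 24 [11000]: (((NOT 0 XOR 1) AND (0 AND 1)) OR (0 AND (NOT 1 IMPLIES 0))) -> 0
  row 25 [11001]: (((NOT 0 XOR 1) AND (1 AND 1)) OR (1 AND (NOT 1 IMPLIES 1))) -> 1
  row 26 [11010]: (((NOT 1 XOR 1) AND (0 AND 1)) OR (0 AND (NOT 1 IMPLIES 0))) -> 0
  row 27 [11011]: (((NOT 1 XOR 1) AND (1 AND 1)) OR (1 AND (NOT 1 IMPLIES 1))) -> 1
  row 28 [11100]: (((NOT 0 XOR 1) AND (0 AND 1)) OR (0 AND (NOT 1 IMPLIES 0))) -> 0
  row 29 [11101]: (((NOT 0 XOR 1) AND (1 AND 1)) OR (1 AND (NOT 1 IMPLIES 1))) -> 1
  row 30 [11110]: (((NOT 1 XOR 1) AND (0 AND 1)) OR (0 AND (NOT 1 IMPLIES 0))) -> 0
  row 31 [11111]: (((NOT 1 XOR 1) AND (1 AND 1)) OR (1 AND (NOT 1 IMPLIES 1))) -> 1
Full result column, 8 rows per line (x1,x2 fixed per line; x3,x4,x5 runs 000..111 left to right):
  rows 0-7 [x1,x2=00]: 01010101  (ones: 4)
  rows 8-15 [x1,x2=01]: 01010101  (ones: 4)
  rows 16-23 [x1,x2=10]: 01010101  (ones: 4)
  rows 24-31 [x1,x2=11]: 01010101  (ones: 4)
Count of 1-rows = 4+4+4+4 = 16

16


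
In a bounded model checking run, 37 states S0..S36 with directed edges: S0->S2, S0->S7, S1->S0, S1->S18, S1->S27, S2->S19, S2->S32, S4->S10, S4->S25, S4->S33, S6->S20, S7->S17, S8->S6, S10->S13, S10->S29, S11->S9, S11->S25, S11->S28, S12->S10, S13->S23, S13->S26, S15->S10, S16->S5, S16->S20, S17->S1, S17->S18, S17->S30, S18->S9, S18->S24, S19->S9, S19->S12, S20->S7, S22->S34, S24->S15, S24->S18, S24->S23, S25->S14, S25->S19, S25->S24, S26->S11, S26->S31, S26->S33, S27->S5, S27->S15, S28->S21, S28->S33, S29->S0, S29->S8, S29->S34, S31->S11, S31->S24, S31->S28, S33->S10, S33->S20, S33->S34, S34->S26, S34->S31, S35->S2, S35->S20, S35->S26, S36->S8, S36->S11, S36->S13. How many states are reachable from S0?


BFS from S0:
  layer 0: {S0}
  layer 1: {S2, S7}
  layer 2: {S17, S19, S32}
  layer 3: {S1, S9, S12, S18, S30}
  layer 4: {S10, S24, S27}
  layer 5: {S5, S13, S15, S23, S29}
  layer 6: {S8, S26, S34}
  layer 7: {S6, S11, S31, S33}
  layer 8: {S20, S25, S28}
  layer 9: {S14, S21}
Reachable set: {S0, S1, S2, S5, S6, S7, S8, S9, S10, S11, S12, S13, S14, S15, S17, S18, S19, S20, S21, S23, S24, S25, S26, S27, S28, S29, S30, S31, S32, S33, S34}
Count = 31

31


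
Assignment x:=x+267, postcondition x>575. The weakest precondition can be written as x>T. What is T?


Formula: wp(x:=E, P) = P[E/x] (substitute E for x in postcondition)
Step 1: Postcondition: x>575
Step 2: Substitute x+267 for x: x+267>575
Step 3: Solve for x: x > 575-267 = 308

308


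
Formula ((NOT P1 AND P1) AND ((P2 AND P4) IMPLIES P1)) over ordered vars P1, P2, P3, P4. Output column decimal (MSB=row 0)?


Formula: ((NOT P1 AND P1) AND ((P2 AND P4) IMPLIES P1)) over P1, P2, P3, P4 (16 rows)
Evaluate each row (bits = P1,P2,P3,P4, MSB first):
  row 0 [0000]: ((NOT 0 AND 0) AND ((0 AND 0) IMPLIES 0)) -> 0
  row 1 [0001]: ((NOT 0 AND 0) AND ((0 AND 1) IMPLIES 0)) -> 0
  row 2 [0010]: ((NOT 0 AND 0) AND ((0 AND 0) IMPLIES 0)) -> 0
  row 3 [0011]: ((NOT 0 AND 0) AND ((0 AND 1) IMPLIES 0)) -> 0
  row 4 [0100]: ((NOT 0 AND 0) AND ((1 AND 0) IMPLIES 0)) -> 0
  row 5 [0101]: ((NOT 0 AND 0) AND ((1 AND 1) IMPLIES 0)) -> 0
  row 6 [0110]: ((NOT 0 AND 0) AND ((1 AND 0) IMPLIES 0)) -> 0
  row 7 [0111]: ((NOT 0 AND 0) AND ((1 AND 1) IMPLIES 0)) -> 0
  row 8 [1000]: ((NOT 1 AND 1) AND ((0 AND 0) IMPLIES 1)) -> 0
  row 9 [1001]: ((NOT 1 AND 1) AND ((0 AND 1) IMPLIES 1)) -> 0
  row 10 [1010]: ((NOT 1 AND 1) AND ((0 AND 0) IMPLIES 1)) -> 0
  row 11 [1011]: ((NOT 1 AND 1) AND ((0 AND 1) IMPLIES 1)) -> 0
  row 12 [1100]: ((NOT 1 AND 1) AND ((1 AND 0) IMPLIES 1)) -> 0
  row 13 [1101]: ((NOT 1 AND 1) AND ((1 AND 1) IMPLIES 1)) -> 0
  row 14 [1110]: ((NOT 1 AND 1) AND ((1 AND 0) IMPLIES 1)) -> 0
  row 15 [1111]: ((NOT 1 AND 1) AND ((1 AND 1) IMPLIES 1)) -> 0
Full result column, 4 rows per line (P1,P2 fixed per line; P3,P4 runs 00..11 left to right):
  rows 0-3 [P1,P2=00]: 0000  = hex 0
  rows 4-7 [P1,P2=01]: 0000  = hex 0
  rows 8-11 [P1,P2=10]: 0000  = hex 0
  rows 12-15 [P1,P2=11]: 0000  = hex 0
Output column (row 0 .. row 15) = 0000000000000000
Output column grouped in 4s = 0000 0000 0000 0000 = 0x0000
Convert to decimal digit by digit (value = value*16 + digit):
  0 -> 0
  0*16 + 0 = 0
  0*16 + 0 = 0
  0*16 + 0 = 0
Decimal = 0

0


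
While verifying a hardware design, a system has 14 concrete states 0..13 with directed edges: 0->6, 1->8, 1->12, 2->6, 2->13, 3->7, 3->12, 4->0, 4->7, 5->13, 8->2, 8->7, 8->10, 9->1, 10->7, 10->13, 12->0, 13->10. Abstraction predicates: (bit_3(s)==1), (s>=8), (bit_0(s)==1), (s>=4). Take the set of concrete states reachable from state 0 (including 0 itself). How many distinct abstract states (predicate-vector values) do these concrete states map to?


BFS from 0:
Concrete reachable: {0, 6}
Abstract via predicates (bit_3(s)==1), (s>=8), (bit_0(s)==1), (s>=4):
  (0,0,0,0) <- {0}
  (0,0,0,1) <- {6}
Distinct abstract states = 2

2


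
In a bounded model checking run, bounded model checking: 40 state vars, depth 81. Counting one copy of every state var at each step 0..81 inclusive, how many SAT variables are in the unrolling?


BMC unrolls to depth k, creating one copy of each state var for steps 0..k.
Step count = 81 + 1 = 82 (steps 0 through 81)
Vars per step = 40
Total = 40 * 82 = 3280

3280


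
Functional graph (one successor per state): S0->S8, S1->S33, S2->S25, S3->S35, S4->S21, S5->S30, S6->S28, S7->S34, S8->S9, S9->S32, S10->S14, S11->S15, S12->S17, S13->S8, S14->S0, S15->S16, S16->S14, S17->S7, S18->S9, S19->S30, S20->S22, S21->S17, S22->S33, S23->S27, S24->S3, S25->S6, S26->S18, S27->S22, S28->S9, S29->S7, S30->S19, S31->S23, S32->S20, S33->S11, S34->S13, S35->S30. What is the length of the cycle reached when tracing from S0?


Trace from S0 until a state repeats:
  S0 -> S8 -> S9 -> S32 -> S20 -> S22 -> S33 -> S11 -> S15 -> S16 -> S14 -> S0
S0 first seen at step 0, revisited at step 11.
Cycle length = 11 - 0 = 11

11


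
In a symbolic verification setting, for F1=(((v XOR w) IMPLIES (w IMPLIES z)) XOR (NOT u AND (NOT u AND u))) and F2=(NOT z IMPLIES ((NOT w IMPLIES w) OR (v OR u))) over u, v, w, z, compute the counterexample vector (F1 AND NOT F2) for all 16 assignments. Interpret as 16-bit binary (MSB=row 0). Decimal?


F1 = (((v XOR w) IMPLIES (w IMPLIES z)) XOR (NOT u AND (NOT u AND u)))
F2 = (NOT z IMPLIES ((NOT w IMPLIES w) OR (v OR u)))
Counterexample to F1=>F2 is where F1=1 and F2=0.
Evaluate each row (bits = u,v,w,z, MSB first):
  row 0 [0000]: F1=1 F2=0 -> F1&~F2 -> 1
  row 1 [0001]: F1=1 F2=1 -> F1&~F2 -> 0
  row 2 [0010]: F1=0 F2=1 -> F1&~F2 -> 0
  row 3 [0011]: F1=1 F2=1 -> F1&~F2 -> 0
  row 4 [0100]: F1=1 F2=1 -> F1&~F2 -> 0
  row 5 [0101]: F1=1 F2=1 -> F1&~F2 -> 0
  row 6 [0110]: F1=1 F2=1 -> F1&~F2 -> 0
  row 7 [0111]: F1=1 F2=1 -> F1&~F2 -> 0
  row 8 [1000]: F1=1 F2=1 -> F1&~F2 -> 0
  row 9 [1001]: F1=1 F2=1 -> F1&~F2 -> 0
  row 10 [1010]: F1=0 F2=1 -> F1&~F2 -> 0
  row 11 [1011]: F1=1 F2=1 -> F1&~F2 -> 0
  row 12 [1100]: F1=1 F2=1 -> F1&~F2 -> 0
  row 13 [1101]: F1=1 F2=1 -> F1&~F2 -> 0
  row 14 [1110]: F1=1 F2=1 -> F1&~F2 -> 0
  row 15 [1111]: F1=1 F2=1 -> F1&~F2 -> 0
Full result column, 4 rows per line (u,v fixed per line; w,z runs 00..11 left to right):
  rows 0-3 [u,v=00]: 1000  = hex 8
  rows 4-7 [u,v=01]: 0000  = hex 0
  rows 8-11 [u,v=10]: 0000  = hex 0
  rows 12-15 [u,v=11]: 0000  = hex 0
Counterexample vector (row 0 .. row 15) = 1000000000000000
Output column grouped in 4s = 1000 0000 0000 0000 = 0x8000
Convert to decimal digit by digit (value = value*16 + digit):
  8 -> 8
  8*16 + 0 = 128
  128*16 + 0 = 2048
  2048*16 + 0 = 32768
Decimal = 32768

32768


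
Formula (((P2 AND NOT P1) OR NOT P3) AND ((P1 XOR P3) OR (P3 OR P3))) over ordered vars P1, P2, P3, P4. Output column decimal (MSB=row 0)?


Formula: (((P2 AND NOT P1) OR NOT P3) AND ((P1 XOR P3) OR (P3 OR P3))) over P1, P2, P3, P4 (16 rows)
Evaluate each row (bits = P1,P2,P3,P4, MSB first):
  row 0 [0000]: (((0 AND NOT 0) OR NOT 0) AND ((0 XOR 0) OR (0 OR 0))) -> 0
  row 1 [0001]: (((0 AND NOT 0) OR NOT 0) AND ((0 XOR 0) OR (0 OR 0))) -> 0
  row 2 [0010]: (((0 AND NOT 0) OR NOT 1) AND ((0 XOR 1) OR (1 OR 1))) -> 0
  row 3 [0011]: (((0 AND NOT 0) OR NOT 1) AND ((0 XOR 1) OR (1 OR 1))) -> 0
  row 4 [0100]: (((1 AND NOT 0) OR NOT 0) AND ((0 XOR 0) OR (0 OR 0))) -> 0
  row 5 [0101]: (((1 AND NOT 0) OR NOT 0) AND ((0 XOR 0) OR (0 OR 0))) -> 0
  row 6 [0110]: (((1 AND NOT 0) OR NOT 1) AND ((0 XOR 1) OR (1 OR 1))) -> 1
  row 7 [0111]: (((1 AND NOT 0) OR NOT 1) AND ((0 XOR 1) OR (1 OR 1))) -> 1
  row 8 [1000]: (((0 AND NOT 1) OR NOT 0) AND ((1 XOR 0) OR (0 OR 0))) -> 1
  row 9 [1001]: (((0 AND NOT 1) OR NOT 0) AND ((1 XOR 0) OR (0 OR 0))) -> 1
  row 10 [1010]: (((0 AND NOT 1) OR NOT 1) AND ((1 XOR 1) OR (1 OR 1))) -> 0
  row 11 [1011]: (((0 AND NOT 1) OR NOT 1) AND ((1 XOR 1) OR (1 OR 1))) -> 0
  row 12 [1100]: (((1 AND NOT 1) OR NOT 0) AND ((1 XOR 0) OR (0 OR 0))) -> 1
  row 13 [1101]: (((1 AND NOT 1) OR NOT 0) AND ((1 XOR 0) OR (0 OR 0))) -> 1
  row 14 [1110]: (((1 AND NOT 1) OR NOT 1) AND ((1 XOR 1) OR (1 OR 1))) -> 0
  row 15 [1111]: (((1 AND NOT 1) OR NOT 1) AND ((1 XOR 1) OR (1 OR 1))) -> 0
Full result column, 4 rows per line (P1,P2 fixed per line; P3,P4 runs 00..11 left to right):
  rows 0-3 [P1,P2=00]: 0000  = hex 0
  rows 4-7 [P1,P2=01]: 0011  = hex 3
  rows 8-11 [P1,P2=10]: 1100  = hex C
  rows 12-15 [P1,P2=11]: 1100  = hex C
Output column (row 0 .. row 15) = 0000001111001100
Output column grouped in 4s = 0000 0011 1100 1100 = 0x03CC
Convert to decimal digit by digit (value = value*16 + digit):
  0 -> 0
  0*16 + 3 = 3
  3*16 + 12 (C) = 60
  60*16 + 12 (C) = 972
Decimal = 972

972
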